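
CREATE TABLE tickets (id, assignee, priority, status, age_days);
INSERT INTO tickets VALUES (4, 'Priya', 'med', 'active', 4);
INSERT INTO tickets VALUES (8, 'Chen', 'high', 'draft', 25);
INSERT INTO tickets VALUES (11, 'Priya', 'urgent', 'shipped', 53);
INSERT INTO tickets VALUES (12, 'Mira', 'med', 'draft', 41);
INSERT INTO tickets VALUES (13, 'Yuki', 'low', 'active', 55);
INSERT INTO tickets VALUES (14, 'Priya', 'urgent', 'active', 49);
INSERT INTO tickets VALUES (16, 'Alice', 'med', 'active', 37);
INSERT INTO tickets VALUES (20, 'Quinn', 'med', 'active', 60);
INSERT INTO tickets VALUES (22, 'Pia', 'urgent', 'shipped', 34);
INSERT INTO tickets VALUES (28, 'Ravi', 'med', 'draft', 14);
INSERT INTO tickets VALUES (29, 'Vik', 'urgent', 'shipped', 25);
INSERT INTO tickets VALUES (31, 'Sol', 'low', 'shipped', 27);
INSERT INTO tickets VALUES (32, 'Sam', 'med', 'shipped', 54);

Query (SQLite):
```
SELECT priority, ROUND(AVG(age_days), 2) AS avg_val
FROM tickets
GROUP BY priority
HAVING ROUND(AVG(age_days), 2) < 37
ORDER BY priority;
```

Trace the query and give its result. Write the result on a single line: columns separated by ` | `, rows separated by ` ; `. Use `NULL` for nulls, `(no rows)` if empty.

high | 25 ; med | 35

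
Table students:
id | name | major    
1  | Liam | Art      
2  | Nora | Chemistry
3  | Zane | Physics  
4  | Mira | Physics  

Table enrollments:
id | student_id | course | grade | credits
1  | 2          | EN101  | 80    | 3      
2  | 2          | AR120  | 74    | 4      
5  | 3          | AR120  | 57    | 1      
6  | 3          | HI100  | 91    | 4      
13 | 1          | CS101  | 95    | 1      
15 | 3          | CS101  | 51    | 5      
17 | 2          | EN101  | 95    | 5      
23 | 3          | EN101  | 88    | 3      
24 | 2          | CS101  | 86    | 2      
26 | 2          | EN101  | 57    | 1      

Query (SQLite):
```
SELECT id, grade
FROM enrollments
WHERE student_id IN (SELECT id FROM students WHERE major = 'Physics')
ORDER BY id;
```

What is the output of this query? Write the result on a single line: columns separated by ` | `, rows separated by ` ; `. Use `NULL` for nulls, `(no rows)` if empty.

Inner query: students.id where major = 'Physics'.
Outer: keep enrollments rows whose student_id is in that set.
Inner query → {3, 4}

5 | 57 ; 6 | 91 ; 15 | 51 ; 23 | 88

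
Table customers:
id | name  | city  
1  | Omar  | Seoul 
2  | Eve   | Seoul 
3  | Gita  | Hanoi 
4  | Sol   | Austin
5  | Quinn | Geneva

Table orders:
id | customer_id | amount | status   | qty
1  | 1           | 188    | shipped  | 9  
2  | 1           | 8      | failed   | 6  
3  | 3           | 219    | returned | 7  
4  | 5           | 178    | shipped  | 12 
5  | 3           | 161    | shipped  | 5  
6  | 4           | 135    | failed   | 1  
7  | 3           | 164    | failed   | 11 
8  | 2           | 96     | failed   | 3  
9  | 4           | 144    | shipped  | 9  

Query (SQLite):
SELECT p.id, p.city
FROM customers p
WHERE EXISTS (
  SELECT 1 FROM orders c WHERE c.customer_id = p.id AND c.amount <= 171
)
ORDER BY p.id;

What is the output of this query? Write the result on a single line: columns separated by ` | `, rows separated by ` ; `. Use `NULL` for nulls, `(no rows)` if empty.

For each customers row, check whether any orders with matching customer_id has amount <= 171.
Keep rows where that is true.

1 | Seoul ; 2 | Seoul ; 3 | Hanoi ; 4 | Austin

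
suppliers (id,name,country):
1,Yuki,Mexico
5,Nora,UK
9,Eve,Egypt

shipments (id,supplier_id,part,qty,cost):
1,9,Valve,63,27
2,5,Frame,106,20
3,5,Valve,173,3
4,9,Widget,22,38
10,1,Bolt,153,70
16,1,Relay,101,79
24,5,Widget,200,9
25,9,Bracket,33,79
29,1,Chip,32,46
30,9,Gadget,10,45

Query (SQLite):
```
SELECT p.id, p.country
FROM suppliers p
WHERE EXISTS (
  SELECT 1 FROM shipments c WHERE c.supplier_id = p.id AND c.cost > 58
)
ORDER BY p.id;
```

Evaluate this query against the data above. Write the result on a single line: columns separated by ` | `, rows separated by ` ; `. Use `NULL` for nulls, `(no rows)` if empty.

1 | Mexico ; 9 | Egypt

For each suppliers row, check whether any shipments with matching supplier_id has cost > 58.
Keep rows where that is true.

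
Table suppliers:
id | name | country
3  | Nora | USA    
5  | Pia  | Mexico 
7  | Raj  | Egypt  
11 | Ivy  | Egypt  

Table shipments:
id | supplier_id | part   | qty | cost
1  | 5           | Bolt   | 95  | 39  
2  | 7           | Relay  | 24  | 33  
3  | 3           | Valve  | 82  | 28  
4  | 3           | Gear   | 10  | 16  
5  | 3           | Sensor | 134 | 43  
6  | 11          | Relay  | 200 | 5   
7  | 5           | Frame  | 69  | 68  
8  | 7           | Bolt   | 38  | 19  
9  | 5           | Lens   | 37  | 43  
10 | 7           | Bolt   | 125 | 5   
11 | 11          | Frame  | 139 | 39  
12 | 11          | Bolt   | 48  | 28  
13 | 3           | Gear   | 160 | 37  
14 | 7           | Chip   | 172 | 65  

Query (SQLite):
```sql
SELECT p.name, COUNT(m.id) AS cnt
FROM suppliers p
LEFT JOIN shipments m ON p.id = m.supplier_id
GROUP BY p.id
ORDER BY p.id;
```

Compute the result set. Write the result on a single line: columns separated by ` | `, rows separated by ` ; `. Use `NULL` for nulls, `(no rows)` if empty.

LEFT JOIN keeps every suppliers row; unmatched ones get NULL for shipments columns.
Group by suppliers.id and compute COUNT(m.id). COUNT(col) of an all-NULL group is 0.
  3: ids {3, 4, 5, 13} → COUNT(m.id)=4
  5: ids {1, 7, 9} → COUNT(m.id)=3
  7: ids {2, 8, 10, 14} → COUNT(m.id)=4
  11: ids {6, 11, 12} → COUNT(m.id)=3

Nora | 4 ; Pia | 3 ; Raj | 4 ; Ivy | 3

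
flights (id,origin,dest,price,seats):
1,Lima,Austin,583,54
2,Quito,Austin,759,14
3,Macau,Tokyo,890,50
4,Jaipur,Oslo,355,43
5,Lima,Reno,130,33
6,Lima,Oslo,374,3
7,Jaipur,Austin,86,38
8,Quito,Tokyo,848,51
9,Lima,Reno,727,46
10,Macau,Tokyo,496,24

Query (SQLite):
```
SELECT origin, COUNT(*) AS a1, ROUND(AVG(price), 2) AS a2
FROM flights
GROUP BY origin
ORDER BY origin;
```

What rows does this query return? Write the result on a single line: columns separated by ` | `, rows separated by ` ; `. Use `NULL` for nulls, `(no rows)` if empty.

Group flights by origin.
Per group compute: COUNT(*), ROUND(AVG(price), 2).
  Jaipur: ids {4, 7} → COUNT(*)=2, ROUND(AVG(price), 2)=220.5
  Lima: ids {1, 5, 6, 9} → COUNT(*)=4, ROUND(AVG(price), 2)=453.5
  Macau: ids {3, 10} → COUNT(*)=2, ROUND(AVG(price), 2)=693
  Quito: ids {2, 8} → COUNT(*)=2, ROUND(AVG(price), 2)=803.5

Jaipur | 2 | 220.5 ; Lima | 4 | 453.5 ; Macau | 2 | 693 ; Quito | 2 | 803.5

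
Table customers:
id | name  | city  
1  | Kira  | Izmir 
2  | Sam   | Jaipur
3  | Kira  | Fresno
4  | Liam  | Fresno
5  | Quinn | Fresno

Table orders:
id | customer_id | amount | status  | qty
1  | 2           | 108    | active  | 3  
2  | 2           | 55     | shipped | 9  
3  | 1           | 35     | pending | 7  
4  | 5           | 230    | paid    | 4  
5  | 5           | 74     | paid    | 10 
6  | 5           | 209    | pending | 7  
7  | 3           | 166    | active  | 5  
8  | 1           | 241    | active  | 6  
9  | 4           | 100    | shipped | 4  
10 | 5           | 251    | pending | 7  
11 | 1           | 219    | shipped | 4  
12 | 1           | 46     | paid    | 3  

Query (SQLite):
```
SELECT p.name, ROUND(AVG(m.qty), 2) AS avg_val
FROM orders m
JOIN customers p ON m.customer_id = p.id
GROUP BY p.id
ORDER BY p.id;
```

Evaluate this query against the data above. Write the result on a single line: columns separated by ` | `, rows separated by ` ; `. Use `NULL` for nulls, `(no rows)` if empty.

Join each orders row to its customers via customer_id.
Group joined rows by customers.id; compute ROUND(AVG(m.qty), 2) per group.
  1: ids {3, 8, 11, 12} → ROUND(AVG(m.qty), 2)=5
  2: ids {1, 2} → ROUND(AVG(m.qty), 2)=6
  3: ids {7} → ROUND(AVG(m.qty), 2)=5
  4: ids {9} → ROUND(AVG(m.qty), 2)=4
  5: ids {4, 5, 6, 10} → ROUND(AVG(m.qty), 2)=7

Kira | 5 ; Sam | 6 ; Kira | 5 ; Liam | 4 ; Quinn | 7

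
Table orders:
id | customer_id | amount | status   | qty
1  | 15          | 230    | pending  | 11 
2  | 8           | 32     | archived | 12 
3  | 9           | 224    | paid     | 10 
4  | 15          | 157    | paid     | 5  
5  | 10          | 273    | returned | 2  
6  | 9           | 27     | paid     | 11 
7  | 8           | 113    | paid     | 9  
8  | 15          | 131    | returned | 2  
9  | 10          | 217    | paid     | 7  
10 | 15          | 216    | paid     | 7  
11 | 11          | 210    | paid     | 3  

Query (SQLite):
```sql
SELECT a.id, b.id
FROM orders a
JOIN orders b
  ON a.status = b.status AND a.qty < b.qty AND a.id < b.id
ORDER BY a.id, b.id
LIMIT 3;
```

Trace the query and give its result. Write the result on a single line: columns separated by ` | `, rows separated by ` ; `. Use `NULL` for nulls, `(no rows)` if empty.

3 | 6 ; 4 | 6 ; 4 | 7

Pairs (a,b) with same status, a.qty < b.qty, a.id < b.id.
status groups: archived:{2} paid:{3,4,6,7,9,10,11} pending:{1} returned:{5,8}
Ordered by (a.id, b.id); first 3.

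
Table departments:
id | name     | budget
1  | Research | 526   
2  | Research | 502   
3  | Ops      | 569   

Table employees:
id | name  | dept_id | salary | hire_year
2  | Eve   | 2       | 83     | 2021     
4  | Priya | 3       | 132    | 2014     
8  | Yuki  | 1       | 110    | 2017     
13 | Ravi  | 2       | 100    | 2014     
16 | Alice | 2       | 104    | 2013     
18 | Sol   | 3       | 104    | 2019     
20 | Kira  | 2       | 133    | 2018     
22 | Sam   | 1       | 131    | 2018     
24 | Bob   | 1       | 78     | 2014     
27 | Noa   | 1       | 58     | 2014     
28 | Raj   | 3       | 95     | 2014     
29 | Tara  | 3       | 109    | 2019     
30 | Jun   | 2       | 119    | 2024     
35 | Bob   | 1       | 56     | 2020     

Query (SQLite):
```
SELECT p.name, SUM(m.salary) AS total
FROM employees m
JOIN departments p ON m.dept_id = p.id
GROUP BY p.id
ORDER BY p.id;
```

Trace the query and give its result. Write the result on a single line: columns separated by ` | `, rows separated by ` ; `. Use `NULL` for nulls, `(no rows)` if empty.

Join each employees row to its departments via dept_id.
Group joined rows by departments.id; compute SUM(m.salary) per group.
  1: ids {8, 22, 24, 27, 35} → SUM(m.salary)=433
  2: ids {2, 13, 16, 20, 30} → SUM(m.salary)=539
  3: ids {4, 18, 28, 29} → SUM(m.salary)=440

Research | 433 ; Research | 539 ; Ops | 440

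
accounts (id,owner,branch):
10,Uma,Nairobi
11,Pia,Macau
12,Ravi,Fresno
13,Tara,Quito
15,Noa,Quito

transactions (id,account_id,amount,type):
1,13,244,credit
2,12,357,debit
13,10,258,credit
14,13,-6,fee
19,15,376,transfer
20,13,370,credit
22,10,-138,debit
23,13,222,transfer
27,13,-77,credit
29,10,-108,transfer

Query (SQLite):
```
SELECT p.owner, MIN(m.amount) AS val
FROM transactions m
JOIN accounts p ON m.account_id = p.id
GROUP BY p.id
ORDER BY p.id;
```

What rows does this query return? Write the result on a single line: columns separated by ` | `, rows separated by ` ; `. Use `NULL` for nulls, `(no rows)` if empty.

Uma | -138 ; Ravi | 357 ; Tara | -77 ; Noa | 376

Join each transactions row to its accounts via account_id.
Group joined rows by accounts.id; compute MIN(m.amount) per group.
  10: ids {13, 22, 29} → MIN(m.amount)=-138
  12: ids {2} → MIN(m.amount)=357
  13: ids {1, 14, 20, 23, 27} → MIN(m.amount)=-77
  15: ids {19} → MIN(m.amount)=376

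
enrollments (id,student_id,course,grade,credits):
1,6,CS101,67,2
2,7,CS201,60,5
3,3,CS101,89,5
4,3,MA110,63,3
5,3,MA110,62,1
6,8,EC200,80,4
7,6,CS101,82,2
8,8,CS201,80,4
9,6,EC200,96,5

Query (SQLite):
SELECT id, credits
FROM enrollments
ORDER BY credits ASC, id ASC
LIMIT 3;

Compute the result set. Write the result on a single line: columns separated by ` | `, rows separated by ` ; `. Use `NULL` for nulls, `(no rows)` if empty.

5 | 1 ; 1 | 2 ; 7 | 2

Sort by credits asc, tiebreak id asc: (1, id=5), (2, id=1), (2, id=7), (3, id=4), (4, id=6), (4, id=8) …. Take first 3.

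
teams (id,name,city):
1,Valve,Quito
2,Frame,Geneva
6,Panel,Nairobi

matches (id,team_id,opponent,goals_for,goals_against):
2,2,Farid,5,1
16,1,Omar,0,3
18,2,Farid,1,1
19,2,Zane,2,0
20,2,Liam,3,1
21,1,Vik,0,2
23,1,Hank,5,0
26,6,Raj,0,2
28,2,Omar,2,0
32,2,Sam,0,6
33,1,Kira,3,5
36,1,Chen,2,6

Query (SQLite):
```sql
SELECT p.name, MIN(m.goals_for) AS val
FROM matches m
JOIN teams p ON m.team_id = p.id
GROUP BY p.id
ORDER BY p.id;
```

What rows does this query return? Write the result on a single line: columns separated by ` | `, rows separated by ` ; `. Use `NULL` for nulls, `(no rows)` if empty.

Valve | 0 ; Frame | 0 ; Panel | 0

Join each matches row to its teams via team_id.
Group joined rows by teams.id; compute MIN(m.goals_for) per group.
  1: ids {16, 21, 23, 33, 36} → MIN(m.goals_for)=0
  2: ids {2, 18, 19, 20, 28, 32} → MIN(m.goals_for)=0
  6: ids {26} → MIN(m.goals_for)=0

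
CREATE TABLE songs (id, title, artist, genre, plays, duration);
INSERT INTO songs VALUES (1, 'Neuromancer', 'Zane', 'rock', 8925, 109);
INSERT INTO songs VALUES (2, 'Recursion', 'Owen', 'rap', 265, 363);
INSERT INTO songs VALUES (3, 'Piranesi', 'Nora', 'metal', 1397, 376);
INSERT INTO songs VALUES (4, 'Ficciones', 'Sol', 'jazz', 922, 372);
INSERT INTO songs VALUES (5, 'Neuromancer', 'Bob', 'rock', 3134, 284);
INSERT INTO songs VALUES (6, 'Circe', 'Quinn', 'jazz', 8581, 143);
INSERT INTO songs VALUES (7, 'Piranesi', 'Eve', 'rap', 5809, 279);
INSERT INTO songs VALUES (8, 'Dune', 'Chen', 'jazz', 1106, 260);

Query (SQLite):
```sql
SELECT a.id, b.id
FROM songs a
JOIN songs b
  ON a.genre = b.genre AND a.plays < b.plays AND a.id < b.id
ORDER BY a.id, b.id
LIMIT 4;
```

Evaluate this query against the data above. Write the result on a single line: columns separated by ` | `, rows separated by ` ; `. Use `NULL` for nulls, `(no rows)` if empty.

Pairs (a,b) with same genre, a.plays < b.plays, a.id < b.id.
genre groups: jazz:{4,6,8} metal:{3} rap:{2,7} rock:{1,5}
Ordered by (a.id, b.id); first 4.

2 | 7 ; 4 | 6 ; 4 | 8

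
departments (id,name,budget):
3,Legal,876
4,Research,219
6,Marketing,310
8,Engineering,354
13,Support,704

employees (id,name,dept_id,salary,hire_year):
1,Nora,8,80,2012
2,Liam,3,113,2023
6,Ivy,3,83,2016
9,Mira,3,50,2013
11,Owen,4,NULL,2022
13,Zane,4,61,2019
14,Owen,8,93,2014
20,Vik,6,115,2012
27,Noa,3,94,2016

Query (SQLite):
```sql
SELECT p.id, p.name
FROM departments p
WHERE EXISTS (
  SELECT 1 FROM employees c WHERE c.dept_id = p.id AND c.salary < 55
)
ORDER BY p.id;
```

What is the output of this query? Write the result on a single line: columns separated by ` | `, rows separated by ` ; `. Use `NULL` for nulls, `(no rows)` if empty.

3 | Legal

For each departments row, check whether any employees with matching dept_id has salary < 55.
Keep rows where that is true.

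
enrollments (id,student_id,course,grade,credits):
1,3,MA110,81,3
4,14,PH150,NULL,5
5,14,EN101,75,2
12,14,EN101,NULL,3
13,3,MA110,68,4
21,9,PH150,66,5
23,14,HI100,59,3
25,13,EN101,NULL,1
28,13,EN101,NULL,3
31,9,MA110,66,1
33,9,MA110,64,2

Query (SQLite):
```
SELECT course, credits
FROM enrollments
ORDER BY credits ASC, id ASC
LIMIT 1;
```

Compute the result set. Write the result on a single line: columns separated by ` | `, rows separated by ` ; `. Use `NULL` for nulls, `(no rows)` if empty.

Sort by credits asc, tiebreak id asc: (1, id=25), (1, id=31), (2, id=5), (2, id=33) …. Take first 1.

EN101 | 1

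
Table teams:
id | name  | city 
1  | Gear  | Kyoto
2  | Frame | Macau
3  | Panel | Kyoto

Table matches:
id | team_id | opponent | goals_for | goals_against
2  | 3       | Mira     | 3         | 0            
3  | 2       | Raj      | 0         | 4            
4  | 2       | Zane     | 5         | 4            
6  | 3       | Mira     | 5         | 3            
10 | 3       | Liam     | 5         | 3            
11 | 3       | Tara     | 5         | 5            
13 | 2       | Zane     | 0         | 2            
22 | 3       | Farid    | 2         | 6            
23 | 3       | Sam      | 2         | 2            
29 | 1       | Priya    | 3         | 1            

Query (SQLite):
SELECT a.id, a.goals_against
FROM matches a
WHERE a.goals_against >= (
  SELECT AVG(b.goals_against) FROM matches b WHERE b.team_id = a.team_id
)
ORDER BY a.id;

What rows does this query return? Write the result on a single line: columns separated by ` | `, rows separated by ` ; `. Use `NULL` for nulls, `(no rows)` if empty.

3 | 4 ; 4 | 4 ; 11 | 5 ; 22 | 6 ; 29 | 1

For each matches row a, compute AVG(goals_against) over rows sharing a.team_id.
Keep row a if a.goals_against >= that per-group AVG.
  team_id=1: AVG(goals_against) = 1.0
  team_id=2: AVG(goals_against) = 3.333333
  team_id=3: AVG(goals_against) = 3.166667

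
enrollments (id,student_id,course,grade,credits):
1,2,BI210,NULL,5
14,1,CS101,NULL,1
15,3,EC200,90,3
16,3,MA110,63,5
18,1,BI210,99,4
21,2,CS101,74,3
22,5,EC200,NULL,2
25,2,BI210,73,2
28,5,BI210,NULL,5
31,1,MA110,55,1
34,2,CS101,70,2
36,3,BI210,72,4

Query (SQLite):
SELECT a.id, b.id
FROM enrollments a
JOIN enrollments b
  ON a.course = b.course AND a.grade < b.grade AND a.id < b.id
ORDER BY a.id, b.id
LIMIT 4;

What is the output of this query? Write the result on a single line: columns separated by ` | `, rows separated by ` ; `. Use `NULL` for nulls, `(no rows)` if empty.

Pairs (a,b) with same course, a.grade < b.grade, a.id < b.id.
course groups: BI210:{1,18,25,28,36} CS101:{14,21,34} EC200:{15,22} MA110:{16,31}
Ordered by (a.id, b.id); first 4.

(no rows)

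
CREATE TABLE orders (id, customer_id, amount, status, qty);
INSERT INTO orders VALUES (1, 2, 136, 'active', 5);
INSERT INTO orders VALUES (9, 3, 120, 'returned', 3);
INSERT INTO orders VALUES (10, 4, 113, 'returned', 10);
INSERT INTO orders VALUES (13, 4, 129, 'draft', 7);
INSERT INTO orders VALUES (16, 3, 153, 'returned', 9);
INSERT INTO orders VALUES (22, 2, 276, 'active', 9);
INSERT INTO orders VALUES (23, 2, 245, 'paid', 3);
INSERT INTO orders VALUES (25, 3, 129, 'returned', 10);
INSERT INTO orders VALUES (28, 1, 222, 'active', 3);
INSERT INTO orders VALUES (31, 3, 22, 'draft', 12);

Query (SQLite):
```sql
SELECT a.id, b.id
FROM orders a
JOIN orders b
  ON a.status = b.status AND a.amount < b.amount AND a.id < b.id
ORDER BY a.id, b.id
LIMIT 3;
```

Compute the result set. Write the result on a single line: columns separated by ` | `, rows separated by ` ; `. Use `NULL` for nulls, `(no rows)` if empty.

1 | 22 ; 1 | 28 ; 9 | 16

Pairs (a,b) with same status, a.amount < b.amount, a.id < b.id.
status groups: active:{1,22,28} draft:{13,31} paid:{23} returned:{9,10,16,25}
Ordered by (a.id, b.id); first 3.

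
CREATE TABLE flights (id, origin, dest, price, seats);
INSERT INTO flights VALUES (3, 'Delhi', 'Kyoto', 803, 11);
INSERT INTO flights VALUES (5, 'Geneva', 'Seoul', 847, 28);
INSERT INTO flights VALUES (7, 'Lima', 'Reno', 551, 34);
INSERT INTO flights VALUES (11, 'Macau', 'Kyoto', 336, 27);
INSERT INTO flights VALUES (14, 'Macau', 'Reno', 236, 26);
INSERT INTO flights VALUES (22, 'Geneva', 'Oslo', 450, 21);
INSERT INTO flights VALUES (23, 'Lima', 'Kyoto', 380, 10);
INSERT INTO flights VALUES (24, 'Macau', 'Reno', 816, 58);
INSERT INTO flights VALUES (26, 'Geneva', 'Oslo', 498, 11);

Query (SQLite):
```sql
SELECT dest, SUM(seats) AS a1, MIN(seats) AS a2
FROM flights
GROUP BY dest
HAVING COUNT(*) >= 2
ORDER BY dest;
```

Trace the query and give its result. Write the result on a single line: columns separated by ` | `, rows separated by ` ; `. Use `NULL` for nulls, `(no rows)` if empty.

Kyoto | 48 | 10 ; Oslo | 32 | 11 ; Reno | 118 | 26

Group flights by dest.
Per group compute: SUM(seats), MIN(seats).
HAVING: drop groups with fewer than 2 rows.
  Kyoto: ids {3, 11, 23} → SUM(seats)=48, MIN(seats)=10
  Oslo: ids {22, 26} → SUM(seats)=32, MIN(seats)=11
  Reno: ids {7, 14, 24} → SUM(seats)=118, MIN(seats)=26
  Seoul: ids {5} → SUM(seats)=28, MIN(seats)=28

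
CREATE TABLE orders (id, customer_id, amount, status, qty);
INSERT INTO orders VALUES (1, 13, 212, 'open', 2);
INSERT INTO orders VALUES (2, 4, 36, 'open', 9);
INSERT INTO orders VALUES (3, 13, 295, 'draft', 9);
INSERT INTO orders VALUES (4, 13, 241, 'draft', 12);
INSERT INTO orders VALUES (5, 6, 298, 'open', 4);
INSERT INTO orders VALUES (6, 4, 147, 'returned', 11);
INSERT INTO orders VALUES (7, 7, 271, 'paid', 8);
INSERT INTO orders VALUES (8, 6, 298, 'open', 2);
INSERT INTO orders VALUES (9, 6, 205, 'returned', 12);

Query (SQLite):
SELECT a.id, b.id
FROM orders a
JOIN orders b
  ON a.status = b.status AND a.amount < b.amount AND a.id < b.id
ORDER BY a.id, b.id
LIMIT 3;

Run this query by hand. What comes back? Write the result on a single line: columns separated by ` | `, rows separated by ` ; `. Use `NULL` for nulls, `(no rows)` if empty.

Pairs (a,b) with same status, a.amount < b.amount, a.id < b.id.
status groups: draft:{3,4} open:{1,2,5,8} paid:{7} returned:{6,9}
Ordered by (a.id, b.id); first 3.

1 | 5 ; 1 | 8 ; 2 | 5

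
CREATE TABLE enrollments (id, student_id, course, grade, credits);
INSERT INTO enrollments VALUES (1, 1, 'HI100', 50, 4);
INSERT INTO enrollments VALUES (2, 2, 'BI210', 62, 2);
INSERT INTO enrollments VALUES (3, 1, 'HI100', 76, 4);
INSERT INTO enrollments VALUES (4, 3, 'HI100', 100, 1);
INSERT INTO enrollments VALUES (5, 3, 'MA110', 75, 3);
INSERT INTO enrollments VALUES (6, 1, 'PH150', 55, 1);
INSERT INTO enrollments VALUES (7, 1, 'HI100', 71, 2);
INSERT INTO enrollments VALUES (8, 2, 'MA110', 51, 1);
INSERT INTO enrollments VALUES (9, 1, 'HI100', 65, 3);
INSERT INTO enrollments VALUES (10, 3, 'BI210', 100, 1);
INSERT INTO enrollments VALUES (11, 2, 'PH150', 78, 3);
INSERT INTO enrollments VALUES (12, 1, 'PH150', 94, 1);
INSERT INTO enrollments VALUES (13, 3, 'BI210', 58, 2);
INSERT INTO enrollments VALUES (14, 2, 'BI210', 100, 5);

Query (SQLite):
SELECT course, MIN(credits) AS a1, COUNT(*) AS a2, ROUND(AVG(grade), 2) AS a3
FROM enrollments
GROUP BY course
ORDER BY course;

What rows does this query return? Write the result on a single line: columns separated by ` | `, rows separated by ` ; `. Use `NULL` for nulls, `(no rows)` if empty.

Group enrollments by course.
Per group compute: MIN(credits), COUNT(*), ROUND(AVG(grade), 2).
  BI210: ids {2, 10, 13, 14} → MIN(credits)=1, COUNT(*)=4, ROUND(AVG(grade), 2)=80
  HI100: ids {1, 3, 4, 7, 9} → MIN(credits)=1, COUNT(*)=5, ROUND(AVG(grade), 2)=72.4
  MA110: ids {5, 8} → MIN(credits)=1, COUNT(*)=2, ROUND(AVG(grade), 2)=63
  PH150: ids {6, 11, 12} → MIN(credits)=1, COUNT(*)=3, ROUND(AVG(grade), 2)=75.67

BI210 | 1 | 4 | 80 ; HI100 | 1 | 5 | 72.4 ; MA110 | 1 | 2 | 63 ; PH150 | 1 | 3 | 75.67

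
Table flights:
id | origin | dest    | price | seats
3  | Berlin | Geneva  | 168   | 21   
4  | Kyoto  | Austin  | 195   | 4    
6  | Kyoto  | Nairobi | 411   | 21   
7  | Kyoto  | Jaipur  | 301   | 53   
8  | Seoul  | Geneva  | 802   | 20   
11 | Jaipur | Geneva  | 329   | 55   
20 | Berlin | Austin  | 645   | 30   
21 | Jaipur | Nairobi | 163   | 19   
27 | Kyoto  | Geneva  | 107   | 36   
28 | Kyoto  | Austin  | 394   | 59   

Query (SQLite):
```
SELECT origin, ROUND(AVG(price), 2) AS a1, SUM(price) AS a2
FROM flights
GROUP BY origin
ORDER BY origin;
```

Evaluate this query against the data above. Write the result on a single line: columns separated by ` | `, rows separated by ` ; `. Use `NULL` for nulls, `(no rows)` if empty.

Berlin | 406.5 | 813 ; Jaipur | 246 | 492 ; Kyoto | 281.6 | 1408 ; Seoul | 802 | 802

Group flights by origin.
Per group compute: ROUND(AVG(price), 2), SUM(price).
  Berlin: ids {3, 20} → ROUND(AVG(price), 2)=406.5, SUM(price)=813
  Jaipur: ids {11, 21} → ROUND(AVG(price), 2)=246, SUM(price)=492
  Kyoto: ids {4, 6, 7, 27, 28} → ROUND(AVG(price), 2)=281.6, SUM(price)=1408
  Seoul: ids {8} → ROUND(AVG(price), 2)=802, SUM(price)=802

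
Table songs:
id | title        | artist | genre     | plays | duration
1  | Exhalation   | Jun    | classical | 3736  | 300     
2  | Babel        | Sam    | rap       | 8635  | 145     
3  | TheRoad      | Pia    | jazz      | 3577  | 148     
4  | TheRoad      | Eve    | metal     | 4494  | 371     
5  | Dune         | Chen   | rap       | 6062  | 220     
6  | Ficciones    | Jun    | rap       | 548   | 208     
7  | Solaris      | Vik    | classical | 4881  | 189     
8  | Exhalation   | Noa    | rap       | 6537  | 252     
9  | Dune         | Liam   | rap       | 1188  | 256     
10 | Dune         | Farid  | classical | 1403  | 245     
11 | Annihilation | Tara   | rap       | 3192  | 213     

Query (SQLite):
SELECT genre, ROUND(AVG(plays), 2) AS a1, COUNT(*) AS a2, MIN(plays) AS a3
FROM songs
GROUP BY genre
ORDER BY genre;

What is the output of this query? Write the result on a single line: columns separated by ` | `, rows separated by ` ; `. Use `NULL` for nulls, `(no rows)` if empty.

classical | 3340 | 3 | 1403 ; jazz | 3577 | 1 | 3577 ; metal | 4494 | 1 | 4494 ; rap | 4360.33 | 6 | 548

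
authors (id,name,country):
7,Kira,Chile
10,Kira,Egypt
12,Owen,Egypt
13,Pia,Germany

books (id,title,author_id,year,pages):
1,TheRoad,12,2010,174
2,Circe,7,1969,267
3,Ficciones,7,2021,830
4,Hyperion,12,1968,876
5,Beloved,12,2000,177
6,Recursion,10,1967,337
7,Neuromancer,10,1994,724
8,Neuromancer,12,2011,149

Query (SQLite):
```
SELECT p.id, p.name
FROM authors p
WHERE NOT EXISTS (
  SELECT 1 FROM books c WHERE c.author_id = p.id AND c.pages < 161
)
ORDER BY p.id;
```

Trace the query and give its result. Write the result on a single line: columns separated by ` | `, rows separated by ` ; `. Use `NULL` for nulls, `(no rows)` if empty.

7 | Kira ; 10 | Kira ; 13 | Pia

For each authors row, check whether any books with matching author_id has pages < 161.
Keep rows where that is false.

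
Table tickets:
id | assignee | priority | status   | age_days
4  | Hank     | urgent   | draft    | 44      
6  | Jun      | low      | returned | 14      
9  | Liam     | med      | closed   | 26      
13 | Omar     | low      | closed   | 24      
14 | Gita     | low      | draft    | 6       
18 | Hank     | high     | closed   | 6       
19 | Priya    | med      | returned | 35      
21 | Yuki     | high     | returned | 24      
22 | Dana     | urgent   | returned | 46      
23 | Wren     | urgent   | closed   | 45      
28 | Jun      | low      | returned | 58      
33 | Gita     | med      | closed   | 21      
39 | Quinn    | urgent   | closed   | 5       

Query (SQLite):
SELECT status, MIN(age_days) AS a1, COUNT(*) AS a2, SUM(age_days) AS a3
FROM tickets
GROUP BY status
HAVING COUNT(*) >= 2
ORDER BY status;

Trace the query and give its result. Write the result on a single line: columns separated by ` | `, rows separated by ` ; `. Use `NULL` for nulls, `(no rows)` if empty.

Group tickets by status.
Per group compute: MIN(age_days), COUNT(*), SUM(age_days).
HAVING: drop groups with fewer than 2 rows.
  closed: ids {9, 13, 18, 23, 33, 39} → MIN(age_days)=5, COUNT(*)=6, SUM(age_days)=127
  draft: ids {4, 14} → MIN(age_days)=6, COUNT(*)=2, SUM(age_days)=50
  returned: ids {6, 19, 21, 22, 28} → MIN(age_days)=14, COUNT(*)=5, SUM(age_days)=177

closed | 5 | 6 | 127 ; draft | 6 | 2 | 50 ; returned | 14 | 5 | 177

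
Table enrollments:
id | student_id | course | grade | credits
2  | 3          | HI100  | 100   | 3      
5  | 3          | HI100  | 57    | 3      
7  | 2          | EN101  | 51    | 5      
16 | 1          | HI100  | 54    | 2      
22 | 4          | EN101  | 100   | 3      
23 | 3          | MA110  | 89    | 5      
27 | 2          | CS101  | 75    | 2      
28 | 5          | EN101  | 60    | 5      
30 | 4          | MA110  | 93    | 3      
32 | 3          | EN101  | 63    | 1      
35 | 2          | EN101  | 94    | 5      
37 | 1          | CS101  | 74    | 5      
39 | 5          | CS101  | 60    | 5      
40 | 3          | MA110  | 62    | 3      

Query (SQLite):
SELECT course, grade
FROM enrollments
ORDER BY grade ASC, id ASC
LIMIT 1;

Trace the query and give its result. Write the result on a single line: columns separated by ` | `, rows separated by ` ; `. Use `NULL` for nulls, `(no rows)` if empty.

Sort by grade asc, tiebreak id asc: (51, id=7), (54, id=16), (57, id=5), (60, id=28) …. Take first 1.

EN101 | 51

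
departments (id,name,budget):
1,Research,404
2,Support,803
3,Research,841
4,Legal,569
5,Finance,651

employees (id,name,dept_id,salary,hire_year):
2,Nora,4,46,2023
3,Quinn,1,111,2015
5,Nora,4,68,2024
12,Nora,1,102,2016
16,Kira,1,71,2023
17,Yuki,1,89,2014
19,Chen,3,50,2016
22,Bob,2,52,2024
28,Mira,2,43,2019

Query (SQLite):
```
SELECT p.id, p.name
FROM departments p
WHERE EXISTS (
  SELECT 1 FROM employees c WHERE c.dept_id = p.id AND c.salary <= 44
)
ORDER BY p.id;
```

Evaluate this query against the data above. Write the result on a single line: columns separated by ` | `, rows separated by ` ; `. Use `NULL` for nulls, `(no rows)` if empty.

For each departments row, check whether any employees with matching dept_id has salary <= 44.
Keep rows where that is true.

2 | Support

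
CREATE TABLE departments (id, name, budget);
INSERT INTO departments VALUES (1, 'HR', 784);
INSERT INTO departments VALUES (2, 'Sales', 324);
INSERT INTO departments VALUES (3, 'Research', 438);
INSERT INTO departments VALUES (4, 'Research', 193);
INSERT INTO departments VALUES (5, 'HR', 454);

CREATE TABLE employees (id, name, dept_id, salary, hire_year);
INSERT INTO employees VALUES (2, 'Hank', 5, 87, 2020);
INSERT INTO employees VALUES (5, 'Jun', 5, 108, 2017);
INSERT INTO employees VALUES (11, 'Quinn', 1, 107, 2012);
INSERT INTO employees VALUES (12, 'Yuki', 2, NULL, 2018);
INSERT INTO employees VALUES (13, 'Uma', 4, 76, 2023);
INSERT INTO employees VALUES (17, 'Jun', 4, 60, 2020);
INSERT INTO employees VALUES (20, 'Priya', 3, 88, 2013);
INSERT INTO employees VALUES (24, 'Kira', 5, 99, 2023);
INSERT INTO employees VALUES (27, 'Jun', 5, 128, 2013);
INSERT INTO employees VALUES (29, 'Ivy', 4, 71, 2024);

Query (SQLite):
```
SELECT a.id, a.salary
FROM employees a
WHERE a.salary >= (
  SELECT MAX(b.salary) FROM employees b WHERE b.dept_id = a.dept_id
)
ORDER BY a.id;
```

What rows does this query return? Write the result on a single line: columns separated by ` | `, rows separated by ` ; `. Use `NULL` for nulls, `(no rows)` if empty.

11 | 107 ; 13 | 76 ; 20 | 88 ; 27 | 128

For each employees row a, compute MAX(salary) over rows sharing a.dept_id.
Keep row a if a.salary >= that per-group MAX.
  dept_id=1: MAX(salary) = 107
  dept_id=2: MAX(salary) = NULL
  dept_id=3: MAX(salary) = 88
  dept_id=4: MAX(salary) = 76
  dept_id=5: MAX(salary) = 128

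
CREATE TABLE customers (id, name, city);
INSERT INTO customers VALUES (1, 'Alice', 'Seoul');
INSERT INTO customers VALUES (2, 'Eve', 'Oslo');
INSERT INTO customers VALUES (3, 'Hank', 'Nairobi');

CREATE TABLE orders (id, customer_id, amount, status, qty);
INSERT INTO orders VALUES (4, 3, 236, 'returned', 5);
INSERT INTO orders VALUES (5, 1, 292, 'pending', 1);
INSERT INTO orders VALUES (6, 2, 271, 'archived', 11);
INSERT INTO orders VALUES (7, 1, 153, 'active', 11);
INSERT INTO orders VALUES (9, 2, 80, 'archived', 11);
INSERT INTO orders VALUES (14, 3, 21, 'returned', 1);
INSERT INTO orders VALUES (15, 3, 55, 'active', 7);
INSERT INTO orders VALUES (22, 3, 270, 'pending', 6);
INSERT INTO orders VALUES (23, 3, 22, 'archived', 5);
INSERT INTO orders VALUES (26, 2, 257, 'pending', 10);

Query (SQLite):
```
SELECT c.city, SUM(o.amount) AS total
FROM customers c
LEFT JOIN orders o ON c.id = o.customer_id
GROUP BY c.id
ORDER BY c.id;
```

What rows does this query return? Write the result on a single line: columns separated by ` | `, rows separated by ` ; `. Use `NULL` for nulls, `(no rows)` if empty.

LEFT JOIN keeps every customers row; unmatched ones get NULL for orders columns.
Group by customers.id and compute SUM(o.amount). SUM over an all-NULL group is NULL.
  1: ids {5, 7} → SUM(o.amount)=445
  2: ids {6, 9, 26} → SUM(o.amount)=608
  3: ids {4, 14, 15, 22, 23} → SUM(o.amount)=604

Seoul | 445 ; Oslo | 608 ; Nairobi | 604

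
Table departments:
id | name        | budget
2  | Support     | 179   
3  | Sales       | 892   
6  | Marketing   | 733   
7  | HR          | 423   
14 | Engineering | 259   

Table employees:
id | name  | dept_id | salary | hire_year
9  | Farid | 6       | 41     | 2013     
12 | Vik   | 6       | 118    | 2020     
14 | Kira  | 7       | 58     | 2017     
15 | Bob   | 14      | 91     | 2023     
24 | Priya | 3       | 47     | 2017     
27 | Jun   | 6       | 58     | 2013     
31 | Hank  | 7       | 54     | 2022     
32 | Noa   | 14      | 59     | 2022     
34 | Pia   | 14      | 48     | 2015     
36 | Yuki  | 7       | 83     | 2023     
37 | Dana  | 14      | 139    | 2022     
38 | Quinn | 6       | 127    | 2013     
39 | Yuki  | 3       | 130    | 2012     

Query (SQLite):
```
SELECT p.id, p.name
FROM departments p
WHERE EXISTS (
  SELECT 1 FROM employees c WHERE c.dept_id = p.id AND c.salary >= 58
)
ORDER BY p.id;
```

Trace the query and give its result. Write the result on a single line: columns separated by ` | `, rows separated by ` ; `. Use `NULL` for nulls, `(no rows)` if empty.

3 | Sales ; 6 | Marketing ; 7 | HR ; 14 | Engineering

For each departments row, check whether any employees with matching dept_id has salary >= 58.
Keep rows where that is true.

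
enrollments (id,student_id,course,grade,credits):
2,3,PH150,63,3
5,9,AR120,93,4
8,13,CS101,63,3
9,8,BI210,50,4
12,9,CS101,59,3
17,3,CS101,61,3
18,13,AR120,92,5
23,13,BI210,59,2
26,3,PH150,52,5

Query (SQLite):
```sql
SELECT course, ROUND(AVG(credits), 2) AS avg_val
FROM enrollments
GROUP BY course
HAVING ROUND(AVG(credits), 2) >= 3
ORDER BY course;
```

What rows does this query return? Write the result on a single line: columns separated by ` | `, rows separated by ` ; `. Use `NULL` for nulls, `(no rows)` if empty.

Partition enrollments by course; compute ROUND(AVG(credits), 2) within each group.
HAVING: keep groups where ROUND(AVG(credits), 2) >= 3.
  AR120: ids {5, 18} → ROUND(AVG(credits), 2)=4.5
  BI210: ids {9, 23} → ROUND(AVG(credits), 2)=3
  CS101: ids {8, 12, 17} → ROUND(AVG(credits), 2)=3
  PH150: ids {2, 26} → ROUND(AVG(credits), 2)=4

AR120 | 4.5 ; BI210 | 3 ; CS101 | 3 ; PH150 | 4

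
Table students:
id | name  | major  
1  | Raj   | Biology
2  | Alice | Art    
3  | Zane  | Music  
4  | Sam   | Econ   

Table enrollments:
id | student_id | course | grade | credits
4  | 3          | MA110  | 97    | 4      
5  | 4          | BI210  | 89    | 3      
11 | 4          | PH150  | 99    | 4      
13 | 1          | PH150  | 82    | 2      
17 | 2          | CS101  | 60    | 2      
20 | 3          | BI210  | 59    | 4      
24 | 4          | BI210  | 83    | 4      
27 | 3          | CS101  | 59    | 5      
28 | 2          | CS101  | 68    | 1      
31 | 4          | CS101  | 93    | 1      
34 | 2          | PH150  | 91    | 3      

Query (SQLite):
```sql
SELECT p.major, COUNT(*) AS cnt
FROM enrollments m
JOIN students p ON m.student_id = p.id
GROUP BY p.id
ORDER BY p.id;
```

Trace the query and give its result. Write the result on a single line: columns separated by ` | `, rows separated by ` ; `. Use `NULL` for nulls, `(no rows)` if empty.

Biology | 1 ; Art | 3 ; Music | 3 ; Econ | 4

Join each enrollments row to its students via student_id.
Group joined rows by students.id; compute COUNT(*) per group.
  1: ids {13} → COUNT(*)=1
  2: ids {17, 28, 34} → COUNT(*)=3
  3: ids {4, 20, 27} → COUNT(*)=3
  4: ids {5, 11, 24, 31} → COUNT(*)=4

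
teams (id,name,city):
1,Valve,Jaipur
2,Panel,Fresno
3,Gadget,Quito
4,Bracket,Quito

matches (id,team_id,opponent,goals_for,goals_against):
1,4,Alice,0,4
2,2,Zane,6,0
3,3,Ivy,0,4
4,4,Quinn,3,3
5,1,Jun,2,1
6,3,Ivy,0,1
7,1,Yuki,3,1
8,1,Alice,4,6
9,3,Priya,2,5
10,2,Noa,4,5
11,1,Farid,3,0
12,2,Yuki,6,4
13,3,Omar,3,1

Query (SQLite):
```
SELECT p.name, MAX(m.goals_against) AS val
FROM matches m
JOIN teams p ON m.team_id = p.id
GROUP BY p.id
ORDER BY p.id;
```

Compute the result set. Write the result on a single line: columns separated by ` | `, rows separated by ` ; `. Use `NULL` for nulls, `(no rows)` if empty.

Valve | 6 ; Panel | 5 ; Gadget | 5 ; Bracket | 4

Join each matches row to its teams via team_id.
Group joined rows by teams.id; compute MAX(m.goals_against) per group.
  1: ids {5, 7, 8, 11} → MAX(m.goals_against)=6
  2: ids {2, 10, 12} → MAX(m.goals_against)=5
  3: ids {3, 6, 9, 13} → MAX(m.goals_against)=5
  4: ids {1, 4} → MAX(m.goals_against)=4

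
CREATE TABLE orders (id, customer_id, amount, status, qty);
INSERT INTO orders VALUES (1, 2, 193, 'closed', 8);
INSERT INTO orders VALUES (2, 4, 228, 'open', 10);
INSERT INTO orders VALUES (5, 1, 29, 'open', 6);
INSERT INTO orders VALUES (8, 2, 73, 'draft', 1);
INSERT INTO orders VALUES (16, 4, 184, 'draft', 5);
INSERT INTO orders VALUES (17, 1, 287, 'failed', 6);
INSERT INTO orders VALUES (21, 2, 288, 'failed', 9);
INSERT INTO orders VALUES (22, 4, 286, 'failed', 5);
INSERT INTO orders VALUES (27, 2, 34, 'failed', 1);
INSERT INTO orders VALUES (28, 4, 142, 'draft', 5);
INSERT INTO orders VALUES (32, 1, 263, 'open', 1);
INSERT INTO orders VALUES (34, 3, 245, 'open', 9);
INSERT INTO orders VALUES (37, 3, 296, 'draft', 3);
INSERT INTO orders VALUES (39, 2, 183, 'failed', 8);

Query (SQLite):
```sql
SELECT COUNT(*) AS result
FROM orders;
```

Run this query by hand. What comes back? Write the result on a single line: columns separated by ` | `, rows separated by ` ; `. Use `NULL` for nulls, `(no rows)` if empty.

All amount values: [193, 228, 29, 73, 184, 287, 288, 286, 34, 142, 263, 245, 296, 183].
COUNT(*) counts rows → 14.

14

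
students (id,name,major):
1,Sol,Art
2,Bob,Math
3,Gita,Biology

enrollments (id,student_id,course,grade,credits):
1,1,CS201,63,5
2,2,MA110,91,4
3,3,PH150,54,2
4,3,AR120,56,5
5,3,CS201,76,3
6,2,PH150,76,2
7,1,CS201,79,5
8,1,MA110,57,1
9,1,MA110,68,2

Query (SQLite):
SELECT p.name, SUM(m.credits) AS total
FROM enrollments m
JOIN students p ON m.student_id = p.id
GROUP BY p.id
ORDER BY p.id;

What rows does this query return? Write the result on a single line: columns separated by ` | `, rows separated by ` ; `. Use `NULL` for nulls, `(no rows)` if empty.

Join each enrollments row to its students via student_id.
Group joined rows by students.id; compute SUM(m.credits) per group.
  1: ids {1, 7, 8, 9} → SUM(m.credits)=13
  2: ids {2, 6} → SUM(m.credits)=6
  3: ids {3, 4, 5} → SUM(m.credits)=10

Sol | 13 ; Bob | 6 ; Gita | 10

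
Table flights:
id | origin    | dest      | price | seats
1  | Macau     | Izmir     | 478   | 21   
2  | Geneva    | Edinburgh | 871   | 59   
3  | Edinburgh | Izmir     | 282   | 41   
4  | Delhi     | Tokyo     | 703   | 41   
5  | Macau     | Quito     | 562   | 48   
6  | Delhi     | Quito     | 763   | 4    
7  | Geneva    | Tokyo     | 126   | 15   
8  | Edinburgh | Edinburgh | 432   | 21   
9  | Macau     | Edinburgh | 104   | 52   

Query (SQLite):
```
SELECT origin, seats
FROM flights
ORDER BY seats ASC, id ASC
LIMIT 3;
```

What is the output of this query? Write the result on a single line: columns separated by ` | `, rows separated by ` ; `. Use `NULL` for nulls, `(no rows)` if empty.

Delhi | 4 ; Geneva | 15 ; Macau | 21

Sort by seats asc, tiebreak id asc: (4, id=6), (15, id=7), (21, id=1), (21, id=8), (41, id=3), (41, id=4) …. Take first 3.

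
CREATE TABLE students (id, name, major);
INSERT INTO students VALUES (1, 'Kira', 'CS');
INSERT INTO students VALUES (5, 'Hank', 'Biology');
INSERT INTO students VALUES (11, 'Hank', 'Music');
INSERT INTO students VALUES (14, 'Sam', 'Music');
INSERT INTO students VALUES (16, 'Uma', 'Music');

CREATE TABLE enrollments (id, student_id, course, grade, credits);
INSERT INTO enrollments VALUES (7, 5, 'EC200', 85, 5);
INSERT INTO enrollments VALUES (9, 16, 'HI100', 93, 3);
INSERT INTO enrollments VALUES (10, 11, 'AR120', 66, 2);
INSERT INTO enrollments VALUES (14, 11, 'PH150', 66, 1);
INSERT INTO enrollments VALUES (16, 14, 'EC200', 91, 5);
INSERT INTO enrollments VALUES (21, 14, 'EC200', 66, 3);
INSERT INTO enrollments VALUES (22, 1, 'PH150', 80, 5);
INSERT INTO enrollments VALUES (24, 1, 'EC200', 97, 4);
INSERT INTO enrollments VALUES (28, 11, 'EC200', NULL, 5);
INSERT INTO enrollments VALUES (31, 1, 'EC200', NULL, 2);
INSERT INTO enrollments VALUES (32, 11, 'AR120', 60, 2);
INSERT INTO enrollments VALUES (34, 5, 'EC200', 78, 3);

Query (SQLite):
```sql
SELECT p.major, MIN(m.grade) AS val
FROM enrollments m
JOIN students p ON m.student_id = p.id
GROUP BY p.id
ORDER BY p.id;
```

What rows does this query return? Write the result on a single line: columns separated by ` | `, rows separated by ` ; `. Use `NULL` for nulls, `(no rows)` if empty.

CS | 80 ; Biology | 78 ; Music | 60 ; Music | 66 ; Music | 93

Join each enrollments row to its students via student_id.
Group joined rows by students.id; compute MIN(m.grade) per group.
  1: ids {22, 24, 31} → MIN(m.grade)=80
  5: ids {7, 34} → MIN(m.grade)=78
  11: ids {10, 14, 28, 32} → MIN(m.grade)=60
  14: ids {16, 21} → MIN(m.grade)=66
  16: ids {9} → MIN(m.grade)=93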